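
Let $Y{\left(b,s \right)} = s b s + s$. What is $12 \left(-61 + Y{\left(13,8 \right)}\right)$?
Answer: $9348$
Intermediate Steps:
$Y{\left(b,s \right)} = s + b s^{2}$ ($Y{\left(b,s \right)} = b s^{2} + s = s + b s^{2}$)
$12 \left(-61 + Y{\left(13,8 \right)}\right) = 12 \left(-61 + 8 \left(1 + 13 \cdot 8\right)\right) = 12 \left(-61 + 8 \left(1 + 104\right)\right) = 12 \left(-61 + 8 \cdot 105\right) = 12 \left(-61 + 840\right) = 12 \cdot 779 = 9348$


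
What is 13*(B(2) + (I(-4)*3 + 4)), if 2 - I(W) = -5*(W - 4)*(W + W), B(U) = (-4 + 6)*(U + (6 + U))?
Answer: 12870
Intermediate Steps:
B(U) = 12 + 4*U (B(U) = 2*(6 + 2*U) = 12 + 4*U)
I(W) = 2 + 10*W*(-4 + W) (I(W) = 2 - (-5)*(W - 4)*(W + W) = 2 - (-5)*(-4 + W)*(2*W) = 2 - (-5)*2*W*(-4 + W) = 2 - (-10)*W*(-4 + W) = 2 + 10*W*(-4 + W))
13*(B(2) + (I(-4)*3 + 4)) = 13*((12 + 4*2) + ((2 - 40*(-4) + 10*(-4)**2)*3 + 4)) = 13*((12 + 8) + ((2 + 160 + 10*16)*3 + 4)) = 13*(20 + ((2 + 160 + 160)*3 + 4)) = 13*(20 + (322*3 + 4)) = 13*(20 + (966 + 4)) = 13*(20 + 970) = 13*990 = 12870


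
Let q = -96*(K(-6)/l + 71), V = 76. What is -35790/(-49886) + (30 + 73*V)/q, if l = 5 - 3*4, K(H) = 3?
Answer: -62635949/591448416 ≈ -0.10590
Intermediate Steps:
l = -7 (l = 5 - 12 = -7)
q = -47424/7 (q = -96*(3/(-7) + 71) = -96*(3*(-1/7) + 71) = -96*(-3/7 + 71) = -96*494/7 = -47424/7 ≈ -6774.9)
-35790/(-49886) + (30 + 73*V)/q = -35790/(-49886) + (30 + 73*76)/(-47424/7) = -35790*(-1/49886) + (30 + 5548)*(-7/47424) = 17895/24943 + 5578*(-7/47424) = 17895/24943 - 19523/23712 = -62635949/591448416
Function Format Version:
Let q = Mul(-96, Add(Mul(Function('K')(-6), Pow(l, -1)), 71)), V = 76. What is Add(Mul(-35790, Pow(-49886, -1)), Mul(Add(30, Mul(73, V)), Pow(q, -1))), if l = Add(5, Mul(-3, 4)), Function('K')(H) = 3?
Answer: Rational(-62635949, 591448416) ≈ -0.10590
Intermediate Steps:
l = -7 (l = Add(5, -12) = -7)
q = Rational(-47424, 7) (q = Mul(-96, Add(Mul(3, Pow(-7, -1)), 71)) = Mul(-96, Add(Mul(3, Rational(-1, 7)), 71)) = Mul(-96, Add(Rational(-3, 7), 71)) = Mul(-96, Rational(494, 7)) = Rational(-47424, 7) ≈ -6774.9)
Add(Mul(-35790, Pow(-49886, -1)), Mul(Add(30, Mul(73, V)), Pow(q, -1))) = Add(Mul(-35790, Pow(-49886, -1)), Mul(Add(30, Mul(73, 76)), Pow(Rational(-47424, 7), -1))) = Add(Mul(-35790, Rational(-1, 49886)), Mul(Add(30, 5548), Rational(-7, 47424))) = Add(Rational(17895, 24943), Mul(5578, Rational(-7, 47424))) = Add(Rational(17895, 24943), Rational(-19523, 23712)) = Rational(-62635949, 591448416)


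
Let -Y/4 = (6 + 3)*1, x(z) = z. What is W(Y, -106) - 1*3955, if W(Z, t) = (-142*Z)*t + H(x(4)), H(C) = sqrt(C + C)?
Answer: -545827 + 2*sqrt(2) ≈ -5.4582e+5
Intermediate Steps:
H(C) = sqrt(2)*sqrt(C) (H(C) = sqrt(2*C) = sqrt(2)*sqrt(C))
Y = -36 (Y = -4*(6 + 3) = -36 ≈ -36.000)
W(Z, t) = 2*sqrt(2) - 142*Z*t (W(Z, t) = (-142*Z)*t + sqrt(2)*sqrt(4) = -142*Z*t + sqrt(2)*2 = -142*Z*t + 2*sqrt(2) = 2*sqrt(2) - 142*Z*t)
W(Y, -106) - 1*3955 = (2*sqrt(2) - 142*(-36)*(-106)) - 1*3955 = (2*sqrt(2) - 541872) - 3955 = (-541872 + 2*sqrt(2)) - 3955 = -545827 + 2*sqrt(2)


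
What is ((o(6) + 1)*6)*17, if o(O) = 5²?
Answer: 2652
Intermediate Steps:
o(O) = 25
((o(6) + 1)*6)*17 = ((25 + 1)*6)*17 = (26*6)*17 = 156*17 = 2652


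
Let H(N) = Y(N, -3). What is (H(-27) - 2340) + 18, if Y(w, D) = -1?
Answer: -2323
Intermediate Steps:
H(N) = -1
(H(-27) - 2340) + 18 = (-1 - 2340) + 18 = -2341 + 18 = -2323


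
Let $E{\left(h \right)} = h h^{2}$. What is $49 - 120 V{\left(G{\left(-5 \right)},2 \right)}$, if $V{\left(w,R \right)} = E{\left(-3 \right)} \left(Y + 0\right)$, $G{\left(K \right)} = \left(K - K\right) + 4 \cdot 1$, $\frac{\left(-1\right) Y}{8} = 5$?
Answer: $-129551$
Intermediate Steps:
$Y = -40$ ($Y = \left(-8\right) 5 = -40$)
$E{\left(h \right)} = h^{3}$
$G{\left(K \right)} = 4$ ($G{\left(K \right)} = 0 + 4 = 4$)
$V{\left(w,R \right)} = 1080$ ($V{\left(w,R \right)} = \left(-3\right)^{3} \left(-40 + 0\right) = \left(-27\right) \left(-40\right) = 1080$)
$49 - 120 V{\left(G{\left(-5 \right)},2 \right)} = 49 - 129600 = -129551$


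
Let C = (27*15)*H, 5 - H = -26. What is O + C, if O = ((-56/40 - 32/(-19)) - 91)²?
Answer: 187578799/9025 ≈ 20784.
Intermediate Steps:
H = 31 (H = 5 - 1*(-26) = 5 + 26 = 31)
O = 74269924/9025 (O = ((-56*1/40 - 32*(-1/19)) - 91)² = ((-7/5 + 32/19) - 91)² = (27/95 - 91)² = (-8618/95)² = 74269924/9025 ≈ 8229.4)
C = 12555 (C = (27*15)*31 = 405*31 = 12555)
O + C = 74269924/9025 + 12555 = 187578799/9025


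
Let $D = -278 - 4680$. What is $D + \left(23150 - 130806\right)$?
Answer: $-112614$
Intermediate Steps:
$D = -4958$ ($D = -278 - 4680 = -4958$)
$D + \left(23150 - 130806\right) = -4958 + \left(23150 - 130806\right) = -4958 - 107656 = -112614$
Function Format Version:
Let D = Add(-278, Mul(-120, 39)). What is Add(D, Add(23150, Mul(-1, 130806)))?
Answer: -112614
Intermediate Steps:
D = -4958 (D = Add(-278, -4680) = -4958)
Add(D, Add(23150, Mul(-1, 130806))) = Add(-4958, Add(23150, Mul(-1, 130806))) = Add(-4958, Add(23150, -130806)) = Add(-4958, -107656) = -112614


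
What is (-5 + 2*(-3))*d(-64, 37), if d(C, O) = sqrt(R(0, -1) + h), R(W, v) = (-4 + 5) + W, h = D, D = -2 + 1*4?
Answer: -11*sqrt(3) ≈ -19.053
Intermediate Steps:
D = 2 (D = -2 + 4 = 2)
h = 2
R(W, v) = 1 + W
d(C, O) = sqrt(3) (d(C, O) = sqrt((1 + 0) + 2) = sqrt(1 + 2) = sqrt(3))
(-5 + 2*(-3))*d(-64, 37) = (-5 + 2*(-3))*sqrt(3) = (-5 - 6)*sqrt(3) = -11*sqrt(3)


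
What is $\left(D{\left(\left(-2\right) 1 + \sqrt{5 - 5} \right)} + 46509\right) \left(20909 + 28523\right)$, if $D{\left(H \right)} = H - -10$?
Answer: $2299428344$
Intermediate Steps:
$D{\left(H \right)} = 10 + H$ ($D{\left(H \right)} = H + 10 = 10 + H$)
$\left(D{\left(\left(-2\right) 1 + \sqrt{5 - 5} \right)} + 46509\right) \left(20909 + 28523\right) = \left(\left(10 + \left(\left(-2\right) 1 + \sqrt{5 - 5}\right)\right) + 46509\right) \left(20909 + 28523\right) = \left(\left(10 - \left(2 - \sqrt{0}\right)\right) + 46509\right) 49432 = \left(\left(10 + \left(-2 + 0\right)\right) + 46509\right) 49432 = \left(\left(10 - 2\right) + 46509\right) 49432 = \left(8 + 46509\right) 49432 = 46517 \cdot 49432 = 2299428344$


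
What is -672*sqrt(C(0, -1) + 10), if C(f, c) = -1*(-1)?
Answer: -672*sqrt(11) ≈ -2228.8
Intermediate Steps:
C(f, c) = 1
-672*sqrt(C(0, -1) + 10) = -672*sqrt(1 + 10) = -672*sqrt(11)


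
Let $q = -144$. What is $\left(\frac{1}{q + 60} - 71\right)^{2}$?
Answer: $\frac{35581225}{7056} \approx 5042.7$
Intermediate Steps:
$\left(\frac{1}{q + 60} - 71\right)^{2} = \left(\frac{1}{-144 + 60} - 71\right)^{2} = \left(\frac{1}{-84} - 71\right)^{2} = \left(- \frac{1}{84} - 71\right)^{2} = \left(- \frac{5965}{84}\right)^{2} = \frac{35581225}{7056}$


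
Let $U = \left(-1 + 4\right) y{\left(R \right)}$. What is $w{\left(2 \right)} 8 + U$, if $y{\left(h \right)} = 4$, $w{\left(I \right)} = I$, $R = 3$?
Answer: $28$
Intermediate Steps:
$U = 12$ ($U = \left(-1 + 4\right) 4 = 3 \cdot 4 = 12$)
$w{\left(2 \right)} 8 + U = 2 \cdot 8 + 12 = 16 + 12 = 28$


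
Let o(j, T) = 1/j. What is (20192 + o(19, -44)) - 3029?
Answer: 326098/19 ≈ 17163.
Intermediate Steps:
(20192 + o(19, -44)) - 3029 = (20192 + 1/19) - 3029 = 383649/19 - 3029 = 326098/19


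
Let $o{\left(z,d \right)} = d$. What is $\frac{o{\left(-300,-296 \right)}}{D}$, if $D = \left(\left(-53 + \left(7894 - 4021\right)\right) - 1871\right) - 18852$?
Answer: $\frac{296}{16903} \approx 0.017512$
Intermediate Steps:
$D = -16903$ ($D = \left(\left(-53 + 3873\right) - 1871\right) - 18852 = \left(3820 - 1871\right) - 18852 = 1949 - 18852 = -16903$)
$\frac{o{\left(-300,-296 \right)}}{D} = - \frac{296}{-16903} = \left(-296\right) \left(- \frac{1}{16903}\right) = \frac{296}{16903}$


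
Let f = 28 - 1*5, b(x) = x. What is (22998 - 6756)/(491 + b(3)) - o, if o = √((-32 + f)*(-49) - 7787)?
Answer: 8121/247 - I*√7346 ≈ 32.879 - 85.709*I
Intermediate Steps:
f = 23 (f = 28 - 5 = 23)
o = I*√7346 (o = √((-32 + 23)*(-49) - 7787) = √(-9*(-49) - 7787) = √(441 - 7787) = √(-7346) = I*√7346 ≈ 85.709*I)
(22998 - 6756)/(491 + b(3)) - o = (22998 - 6756)/(491 + 3) - I*√7346 = 16242/494 - I*√7346 = 16242*(1/494) - I*√7346 = 8121/247 - I*√7346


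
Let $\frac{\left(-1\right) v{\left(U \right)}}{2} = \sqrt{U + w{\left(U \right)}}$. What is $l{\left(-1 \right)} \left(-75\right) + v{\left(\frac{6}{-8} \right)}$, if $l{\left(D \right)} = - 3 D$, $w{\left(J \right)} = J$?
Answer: $-225 - i \sqrt{6} \approx -225.0 - 2.4495 i$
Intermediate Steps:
$v{\left(U \right)} = - 2 \sqrt{2} \sqrt{U}$ ($v{\left(U \right)} = - 2 \sqrt{U + U} = - 2 \sqrt{2 U} = - 2 \sqrt{2} \sqrt{U}$)
$l{\left(-1 \right)} \left(-75\right) + v{\left(\frac{6}{-8} \right)} = \left(-3\right) \left(-1\right) \left(-75\right) - 2 \sqrt{2} \sqrt{\frac{6}{-8}} = 3 \left(-75\right) - 2 \sqrt{2} \sqrt{6 \left(- \frac{1}{8}\right)} = -225 - 2 \sqrt{2} \sqrt{- \frac{3}{4}} = -225 - 2 \sqrt{2} \frac{i \sqrt{3}}{2} = -225 - i \sqrt{6}$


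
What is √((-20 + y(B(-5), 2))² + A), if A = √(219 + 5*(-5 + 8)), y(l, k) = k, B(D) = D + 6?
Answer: √(324 + 3*√26) ≈ 18.420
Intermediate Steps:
B(D) = 6 + D
A = 3*√26 (A = √(219 + 5*3) = √(219 + 15) = √234 = 3*√26 ≈ 15.297)
√((-20 + y(B(-5), 2))² + A) = √((-20 + 2)² + 3*√26) = √((-18)² + 3*√26) = √(324 + 3*√26)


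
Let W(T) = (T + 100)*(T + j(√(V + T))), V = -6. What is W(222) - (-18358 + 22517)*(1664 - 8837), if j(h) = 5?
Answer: 29905601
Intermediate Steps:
W(T) = (5 + T)*(100 + T) (W(T) = (T + 100)*(T + 5) = (100 + T)*(5 + T) = (5 + T)*(100 + T))
W(222) - (-18358 + 22517)*(1664 - 8837) = (500 + 222² + 105*222) - (-18358 + 22517)*(1664 - 8837) = (500 + 49284 + 23310) - 4159*(-7173) = 73094 - 1*(-29832507) = 73094 + 29832507 = 29905601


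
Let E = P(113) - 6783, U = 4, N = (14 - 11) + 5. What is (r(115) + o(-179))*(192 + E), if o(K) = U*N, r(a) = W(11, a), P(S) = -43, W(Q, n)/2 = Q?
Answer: -358236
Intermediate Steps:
W(Q, n) = 2*Q
r(a) = 22 (r(a) = 2*11 = 22)
N = 8 (N = 3 + 5 = 8)
o(K) = 32 (o(K) = 4*8 = 32)
E = -6826 (E = -43 - 6783 = -6826)
(r(115) + o(-179))*(192 + E) = (22 + 32)*(192 - 6826) = 54*(-6634) = -358236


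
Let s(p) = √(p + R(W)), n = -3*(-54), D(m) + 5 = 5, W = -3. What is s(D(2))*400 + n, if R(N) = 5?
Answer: 162 + 400*√5 ≈ 1056.4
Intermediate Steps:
D(m) = 0 (D(m) = -5 + 5 = 0)
n = 162
s(p) = √(5 + p) (s(p) = √(p + 5) = √(5 + p))
s(D(2))*400 + n = √(5 + 0)*400 + 162 = √5*400 + 162 = 400*√5 + 162 = 162 + 400*√5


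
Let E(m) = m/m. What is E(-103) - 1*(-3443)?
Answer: 3444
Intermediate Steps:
E(m) = 1
E(-103) - 1*(-3443) = 1 - 1*(-3443) = 1 + 3443 = 3444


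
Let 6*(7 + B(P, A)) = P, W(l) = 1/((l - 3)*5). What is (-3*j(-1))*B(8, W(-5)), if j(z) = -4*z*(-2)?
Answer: -136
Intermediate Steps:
W(l) = 1/(5*(-3 + l)) (W(l) = (⅕)/(-3 + l) = 1/(5*(-3 + l)))
B(P, A) = -7 + P/6
j(z) = 8*z
(-3*j(-1))*B(8, W(-5)) = (-24*(-1))*(-7 + (⅙)*8) = (-3*(-8))*(-7 + 4/3) = 24*(-17/3) = -136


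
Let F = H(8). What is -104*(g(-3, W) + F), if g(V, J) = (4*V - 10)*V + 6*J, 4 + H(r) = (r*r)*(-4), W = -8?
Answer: 25168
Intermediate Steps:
H(r) = -4 - 4*r² (H(r) = -4 + (r*r)*(-4) = -4 + r²*(-4) = -4 - 4*r²)
F = -260 (F = -4 - 4*8² = -4 - 4*64 = -4 - 256 = -260)
g(V, J) = 6*J + V*(-10 + 4*V) (g(V, J) = (-10 + 4*V)*V + 6*J = V*(-10 + 4*V) + 6*J = 6*J + V*(-10 + 4*V))
-104*(g(-3, W) + F) = -104*((-10*(-3) + 4*(-3)² + 6*(-8)) - 260) = -104*((30 + 4*9 - 48) - 260) = -104*((30 + 36 - 48) - 260) = -104*(18 - 260) = -104*(-242) = 25168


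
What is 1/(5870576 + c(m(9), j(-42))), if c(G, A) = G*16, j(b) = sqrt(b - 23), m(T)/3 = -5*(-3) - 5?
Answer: 1/5871056 ≈ 1.7033e-7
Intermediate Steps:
m(T) = 30 (m(T) = 3*(-5*(-3) - 5) = 3*(15 - 5) = 3*10 = 30)
j(b) = sqrt(-23 + b)
c(G, A) = 16*G
1/(5870576 + c(m(9), j(-42))) = 1/(5870576 + 16*30) = 1/(5870576 + 480) = 1/5871056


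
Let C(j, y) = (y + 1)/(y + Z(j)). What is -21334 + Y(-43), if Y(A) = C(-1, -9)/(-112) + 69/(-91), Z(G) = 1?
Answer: -31063421/1456 ≈ -21335.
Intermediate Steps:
C(j, y) = 1 (C(j, y) = (y + 1)/(y + 1) = (1 + y)/(1 + y) = 1)
Y(A) = -1117/1456 (Y(A) = 1/(-112) + 69/(-91) = 1*(-1/112) + 69*(-1/91) = -1/112 - 69/91 = -1117/1456)
-21334 + Y(-43) = -21334 - 1117/1456 = -31063421/1456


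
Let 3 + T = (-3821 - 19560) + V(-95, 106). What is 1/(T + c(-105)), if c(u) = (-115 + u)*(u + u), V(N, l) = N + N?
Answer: 1/22626 ≈ 4.4197e-5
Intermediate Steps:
V(N, l) = 2*N
T = -23574 (T = -3 + ((-3821 - 19560) + 2*(-95)) = -3 + (-23381 - 190) = -3 - 23571 = -23574)
c(u) = 2*u*(-115 + u) (c(u) = (-115 + u)*(2*u) = 2*u*(-115 + u))
1/(T + c(-105)) = 1/(-23574 + 2*(-105)*(-115 - 105)) = 1/(-23574 + 2*(-105)*(-220)) = 1/(-23574 + 46200) = 1/22626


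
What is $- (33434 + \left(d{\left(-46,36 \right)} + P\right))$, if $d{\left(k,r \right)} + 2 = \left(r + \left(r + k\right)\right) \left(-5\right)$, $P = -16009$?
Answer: $-17293$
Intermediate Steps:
$d{\left(k,r \right)} = -2 - 10 r - 5 k$ ($d{\left(k,r \right)} = -2 + \left(r + \left(r + k\right)\right) \left(-5\right) = -2 + \left(r + \left(k + r\right)\right) \left(-5\right) = -2 + \left(k + 2 r\right) \left(-5\right) = -2 - \left(5 k + 10 r\right) = -2 - 10 r - 5 k$)
$- (33434 + \left(d{\left(-46,36 \right)} + P\right)) = - (33434 - 16141) = \left(-1\right) 17293 = -17293$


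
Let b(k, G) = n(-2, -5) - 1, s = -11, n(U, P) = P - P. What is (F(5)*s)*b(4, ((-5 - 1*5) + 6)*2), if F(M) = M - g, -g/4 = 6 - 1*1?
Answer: 275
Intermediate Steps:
g = -20 (g = -4*(6 - 1*1) = -4*(6 - 1) = -4*5 = -20)
n(U, P) = 0
b(k, G) = -1 (b(k, G) = 0 - 1 = -1)
F(M) = 20 + M (F(M) = M - 1*(-20) = M + 20 = 20 + M)
(F(5)*s)*b(4, ((-5 - 1*5) + 6)*2) = ((20 + 5)*(-11))*(-1) = (25*(-11))*(-1) = -275*(-1) = 275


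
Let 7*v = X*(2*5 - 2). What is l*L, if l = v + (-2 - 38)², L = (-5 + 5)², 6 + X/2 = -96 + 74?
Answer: 0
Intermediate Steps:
X = -56 (X = -12 + 2*(-96 + 74) = -12 + 2*(-22) = -12 - 44 = -56)
v = -64 (v = (-56*(2*5 - 2))/7 = (-56*(10 - 2))/7 = (-56*8)/7 = (⅐)*(-448) = -64)
L = 0 (L = 0² = 0)
l = 1536 (l = -64 + (-2 - 38)² = -64 + (-40)² = -64 + 1600 = 1536)
l*L = 1536*0 = 0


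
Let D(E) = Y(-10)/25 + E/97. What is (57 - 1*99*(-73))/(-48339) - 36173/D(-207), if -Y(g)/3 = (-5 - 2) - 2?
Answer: 471139500119/13728276 ≈ 34319.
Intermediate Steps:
Y(g) = 27 (Y(g) = -3*((-5 - 2) - 2) = -3*(-7 - 2) = -3*(-9) = 27)
D(E) = 27/25 + E/97
(57 - 1*99*(-73))/(-48339) - 36173/D(-207) = (57 - 1*99*(-73))/(-48339) - 36173/(27/25 + (1/97)*(-207)) = (57 - 99*(-73))*(-1/48339) - 36173/(27/25 - 207/97) = (57 + 7227)*(-1/48339) - 36173/(-2556/2425) = 7284*(-1/48339) - 36173*(-2425/2556) = -2428/16113 + 87719525/2556 = 471139500119/13728276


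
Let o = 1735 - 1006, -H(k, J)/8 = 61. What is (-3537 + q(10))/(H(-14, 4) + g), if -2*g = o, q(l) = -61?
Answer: 7196/1705 ≈ 4.2205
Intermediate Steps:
H(k, J) = -488 (H(k, J) = -8*61 = -488)
o = 729
g = -729/2 (g = -½*729 = -729/2 ≈ -364.50)
(-3537 + q(10))/(H(-14, 4) + g) = (-3537 - 61)/(-488 - 729/2) = -3598/(-1705/2) = -3598*(-2/1705) = 7196/1705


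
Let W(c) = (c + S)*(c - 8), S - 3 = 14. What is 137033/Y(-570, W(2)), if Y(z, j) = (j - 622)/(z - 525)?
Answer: 150051135/736 ≈ 2.0387e+5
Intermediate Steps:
S = 17 (S = 3 + 14 = 17)
W(c) = (-8 + c)*(17 + c) (W(c) = (c + 17)*(c - 8) = (17 + c)*(-8 + c) = (-8 + c)*(17 + c))
Y(z, j) = (-622 + j)/(-525 + z)
137033/Y(-570, W(2)) = 137033/(((-622 + (-136 + 2² + 9*2))/(-525 - 570))) = 137033/(((-622 + (-136 + 4 + 18))/(-1095))) = 137033/((-(-622 - 114)/1095)) = 137033/((-1/1095*(-736))) = 137033/(736/1095) = 137033*(1095/736) = 150051135/736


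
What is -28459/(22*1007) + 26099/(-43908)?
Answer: -913887509/486368916 ≈ -1.8790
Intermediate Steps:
-28459/(22*1007) + 26099/(-43908) = -28459/22154 + 26099*(-1/43908) = -28459*1/22154 - 26099/43908 = -28459/22154 - 26099/43908 = -913887509/486368916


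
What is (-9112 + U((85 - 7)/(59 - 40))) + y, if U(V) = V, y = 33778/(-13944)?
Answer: -1206825491/132468 ≈ -9110.3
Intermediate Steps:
y = -16889/6972 (y = 33778*(-1/13944) = -16889/6972 ≈ -2.4224)
(-9112 + U((85 - 7)/(59 - 40))) + y = (-9112 + (85 - 7)/(59 - 40)) - 16889/6972 = (-9112 + 78/19) - 16889/6972 = -173050/19 - 16889/6972 = -1206825491/132468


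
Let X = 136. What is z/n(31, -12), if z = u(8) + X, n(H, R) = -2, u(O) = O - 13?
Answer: -131/2 ≈ -65.500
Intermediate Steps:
u(O) = -13 + O
z = 131 (z = (-13 + 8) + 136 = -5 + 136 = 131)
z/n(31, -12) = 131/(-2) = 131*(-½) = -131/2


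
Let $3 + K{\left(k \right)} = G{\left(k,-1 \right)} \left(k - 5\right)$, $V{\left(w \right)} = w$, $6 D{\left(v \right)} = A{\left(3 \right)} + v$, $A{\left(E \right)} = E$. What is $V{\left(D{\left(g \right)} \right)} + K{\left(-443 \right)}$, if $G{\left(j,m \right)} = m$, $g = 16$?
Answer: $\frac{2689}{6} \approx 448.17$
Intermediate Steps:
$D{\left(v \right)} = \frac{1}{2} + \frac{v}{6}$ ($D{\left(v \right)} = \frac{3 + v}{6} = \frac{1}{2} + \frac{v}{6}$)
$K{\left(k \right)} = 2 - k$ ($K{\left(k \right)} = -3 - \left(k - 5\right) = -3 - \left(-5 + k\right) = 2 - k$)
$V{\left(D{\left(g \right)} \right)} + K{\left(-443 \right)} = \left(\frac{1}{2} + \frac{1}{6} \cdot 16\right) + \left(2 - -443\right) = \left(\frac{1}{2} + \frac{8}{3}\right) + \left(2 + 443\right) = \frac{19}{6} + 445 = \frac{2689}{6}$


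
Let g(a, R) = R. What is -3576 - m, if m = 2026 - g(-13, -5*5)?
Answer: -5627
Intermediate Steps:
m = 2051 (m = 2026 - (-5)*5 = 2026 - 1*(-25) = 2026 + 25 = 2051)
-3576 - m = -3576 - 1*2051 = -3576 - 2051 = -5627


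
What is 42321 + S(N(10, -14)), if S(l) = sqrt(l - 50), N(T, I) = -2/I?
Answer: 42321 + I*sqrt(2443)/7 ≈ 42321.0 + 7.061*I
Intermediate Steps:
S(l) = sqrt(-50 + l)
42321 + S(N(10, -14)) = 42321 + sqrt(-50 - 2/(-14)) = 42321 + sqrt(-50 - 2*(-1/14)) = 42321 + sqrt(-50 + 1/7) = 42321 + sqrt(-349/7) = 42321 + I*sqrt(2443)/7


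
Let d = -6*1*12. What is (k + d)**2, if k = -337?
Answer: 167281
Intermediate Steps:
d = -72 (d = -6*12 = -72)
(k + d)**2 = (-337 - 72)**2 = (-409)**2 = 167281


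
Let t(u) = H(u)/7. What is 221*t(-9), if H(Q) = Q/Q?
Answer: 221/7 ≈ 31.571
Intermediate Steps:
H(Q) = 1
t(u) = ⅐ (t(u) = 1/7 = 1*(⅐) = ⅐)
221*t(-9) = 221*(⅐) = 221/7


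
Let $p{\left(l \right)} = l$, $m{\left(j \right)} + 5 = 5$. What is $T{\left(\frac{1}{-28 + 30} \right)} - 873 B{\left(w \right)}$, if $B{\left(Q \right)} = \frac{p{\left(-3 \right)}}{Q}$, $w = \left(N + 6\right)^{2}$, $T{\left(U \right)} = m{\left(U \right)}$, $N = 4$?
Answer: $\frac{2619}{100} \approx 26.19$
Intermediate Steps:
$m{\left(j \right)} = 0$ ($m{\left(j \right)} = -5 + 5 = 0$)
$T{\left(U \right)} = 0$
$w = 100$ ($w = \left(4 + 6\right)^{2} = 10^{2} = 100$)
$B{\left(Q \right)} = - \frac{3}{Q}$
$T{\left(\frac{1}{-28 + 30} \right)} - 873 B{\left(w \right)} = 0 - 873 \left(- \frac{3}{100}\right) = 0 - 873 \left(\left(-3\right) \frac{1}{100}\right) = 0 - - \frac{2619}{100} = 0 + \frac{2619}{100} = \frac{2619}{100}$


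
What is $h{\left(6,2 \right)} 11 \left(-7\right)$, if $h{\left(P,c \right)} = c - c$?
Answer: $0$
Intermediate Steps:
$h{\left(P,c \right)} = 0$
$h{\left(6,2 \right)} 11 \left(-7\right) = 0 \cdot 11 \left(-7\right) = 0 \left(-7\right) = 0$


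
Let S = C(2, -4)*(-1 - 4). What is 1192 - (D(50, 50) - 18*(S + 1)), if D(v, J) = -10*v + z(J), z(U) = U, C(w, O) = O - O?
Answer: 1660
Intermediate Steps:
C(w, O) = 0
S = 0 (S = 0*(-1 - 4) = 0*(-5) = 0)
D(v, J) = J - 10*v (D(v, J) = -10*v + J = J - 10*v)
1192 - (D(50, 50) - 18*(S + 1)) = 1192 - ((50 - 10*50) - 18*(0 + 1)) = 1192 - ((50 - 500) - 18) = 1192 - (-450 - 1*18) = 1192 - (-450 - 18) = 1192 - 1*(-468) = 1192 + 468 = 1660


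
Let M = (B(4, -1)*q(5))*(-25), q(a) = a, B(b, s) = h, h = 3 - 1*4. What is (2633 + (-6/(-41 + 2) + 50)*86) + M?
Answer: 91926/13 ≈ 7071.2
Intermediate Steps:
h = -1 (h = 3 - 4 = -1)
B(b, s) = -1
M = 125 (M = -1*5*(-25) = -5*(-25) = 125)
(2633 + (-6/(-41 + 2) + 50)*86) + M = (2633 + (-6/(-41 + 2) + 50)*86) + 125 = (2633 + (-6/(-39) + 50)*86) + 125 = (2633 + (-6*(-1/39) + 50)*86) + 125 = (2633 + (2/13 + 50)*86) + 125 = (2633 + (652/13)*86) + 125 = (2633 + 56072/13) + 125 = 90301/13 + 125 = 91926/13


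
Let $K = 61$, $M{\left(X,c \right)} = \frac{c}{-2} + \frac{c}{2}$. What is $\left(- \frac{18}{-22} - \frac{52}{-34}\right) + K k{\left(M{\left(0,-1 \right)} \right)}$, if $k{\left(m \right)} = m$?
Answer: $\frac{439}{187} \approx 2.3476$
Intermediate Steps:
$M{\left(X,c \right)} = 0$ ($M{\left(X,c \right)} = c \left(- \frac{1}{2}\right) + c \frac{1}{2} = - \frac{c}{2} + \frac{c}{2} = 0$)
$\left(- \frac{18}{-22} - \frac{52}{-34}\right) + K k{\left(M{\left(0,-1 \right)} \right)} = \left(- \frac{18}{-22} - \frac{52}{-34}\right) + 61 \cdot 0 = \left(\left(-18\right) \left(- \frac{1}{22}\right) - - \frac{26}{17}\right) + 0 = \left(\frac{9}{11} + \frac{26}{17}\right) + 0 = \frac{439}{187} + 0 = \frac{439}{187}$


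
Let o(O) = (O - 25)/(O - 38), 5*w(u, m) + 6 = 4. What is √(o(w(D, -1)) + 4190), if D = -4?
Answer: √2413821/24 ≈ 64.735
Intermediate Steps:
w(u, m) = -⅖ (w(u, m) = -6/5 + (⅕)*4 = -6/5 + ⅘ = -⅖)
o(O) = (-25 + O)/(-38 + O)
√(o(w(D, -1)) + 4190) = √((-25 - ⅖)/(-38 - ⅖) + 4190) = √(-127/5/(-192/5) + 4190) = √(-5/192*(-127/5) + 4190) = √(127/192 + 4190) = √(804607/192) = √2413821/24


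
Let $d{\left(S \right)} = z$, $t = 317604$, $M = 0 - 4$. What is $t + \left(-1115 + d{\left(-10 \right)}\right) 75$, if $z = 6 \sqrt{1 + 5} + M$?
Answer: $233679 + 450 \sqrt{6} \approx 2.3478 \cdot 10^{5}$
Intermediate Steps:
$M = -4$
$z = -4 + 6 \sqrt{6}$ ($z = 6 \sqrt{1 + 5} - 4 = 6 \sqrt{6} - 4 = -4 + 6 \sqrt{6} \approx 10.697$)
$d{\left(S \right)} = -4 + 6 \sqrt{6}$
$t + \left(-1115 + d{\left(-10 \right)}\right) 75 = 317604 + \left(-1115 - \left(4 - 6 \sqrt{6}\right)\right) 75 = 317604 + \left(-1119 + 6 \sqrt{6}\right) 75 = 317604 - \left(83925 - 450 \sqrt{6}\right) = 233679 + 450 \sqrt{6}$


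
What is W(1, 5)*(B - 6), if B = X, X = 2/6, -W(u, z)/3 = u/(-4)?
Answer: -17/4 ≈ -4.2500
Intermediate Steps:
W(u, z) = 3*u/4 (W(u, z) = -3*u/(-4) = -3*u*(-1)/4 = -(-3)*u/4 = 3*u/4)
X = 1/3 (X = 2*(1/6) = 1/3 ≈ 0.33333)
B = 1/3 ≈ 0.33333
W(1, 5)*(B - 6) = ((3/4)*1)*(1/3 - 6) = (3/4)*(-17/3) = -17/4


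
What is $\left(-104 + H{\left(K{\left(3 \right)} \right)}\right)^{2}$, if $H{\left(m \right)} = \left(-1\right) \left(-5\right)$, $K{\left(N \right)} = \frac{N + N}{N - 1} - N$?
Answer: $9801$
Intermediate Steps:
$K{\left(N \right)} = - N + \frac{2 N}{-1 + N}$ ($K{\left(N \right)} = \frac{2 N}{-1 + N} - N = - N + \frac{2 N}{-1 + N}$)
$H{\left(m \right)} = 5$
$\left(-104 + H{\left(K{\left(3 \right)} \right)}\right)^{2} = \left(-104 + 5\right)^{2} = \left(-99\right)^{2} = 9801$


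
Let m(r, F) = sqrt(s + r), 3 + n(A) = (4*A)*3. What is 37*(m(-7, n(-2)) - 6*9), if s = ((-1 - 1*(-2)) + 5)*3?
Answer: -1998 + 37*sqrt(11) ≈ -1875.3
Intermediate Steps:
s = 18 (s = ((-1 + 2) + 5)*3 = (1 + 5)*3 = 6*3 = 18)
n(A) = -3 + 12*A (n(A) = -3 + (4*A)*3 = -3 + 12*A)
m(r, F) = sqrt(18 + r)
37*(m(-7, n(-2)) - 6*9) = 37*(sqrt(18 - 7) - 6*9) = 37*(sqrt(11) - 54) = 37*(-54 + sqrt(11)) = -1998 + 37*sqrt(11)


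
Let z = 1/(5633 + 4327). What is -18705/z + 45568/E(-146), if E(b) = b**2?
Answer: -992802280808/5329 ≈ -1.8630e+8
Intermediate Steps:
z = 1/9960 ≈ 0.00010040
-18705/z + 45568/E(-146) = -18705/1/9960 + 45568/((-146)**2) = -18705*9960 + 45568/21316 = -186301800 + 45568*(1/21316) = -186301800 + 11392/5329 = -992802280808/5329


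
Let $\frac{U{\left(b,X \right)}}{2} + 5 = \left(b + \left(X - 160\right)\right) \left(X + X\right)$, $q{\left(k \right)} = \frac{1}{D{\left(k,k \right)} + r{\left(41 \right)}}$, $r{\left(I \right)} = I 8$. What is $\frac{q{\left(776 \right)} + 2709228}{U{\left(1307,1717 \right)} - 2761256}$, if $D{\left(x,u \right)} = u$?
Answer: $\frac{2990987713}{18667189344} \approx 0.16023$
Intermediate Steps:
$r{\left(I \right)} = 8 I$
$q{\left(k \right)} = \frac{1}{328 + k}$ ($q{\left(k \right)} = \frac{1}{k + 8 \cdot 41} = \frac{1}{k + 328} = \frac{1}{328 + k}$)
$U{\left(b,X \right)} = -10 + 4 X \left(-160 + X + b\right)$ ($U{\left(b,X \right)} = -10 + 2 \left(b + \left(X - 160\right)\right) \left(X + X\right) = -10 + 2 \left(b + \left(X - 160\right)\right) 2 X = -10 + 2 \left(b + \left(-160 + X\right)\right) 2 X = -10 + 2 \left(-160 + X + b\right) 2 X = -10 + 2 \cdot 2 X \left(-160 + X + b\right) = -10 + 4 X \left(-160 + X + b\right)$)
$\frac{q{\left(776 \right)} + 2709228}{U{\left(1307,1717 \right)} - 2761256} = \frac{\frac{1}{328 + 776} + 2709228}{\left(-10 - 1098880 + 4 \cdot 1717^{2} + 4 \cdot 1717 \cdot 1307\right) - 2761256} = \frac{\frac{1}{1104} + 2709228}{\left(-10 - 1098880 + 4 \cdot 2948089 + 8976476\right) - 2761256} = \frac{\frac{1}{1104} + 2709228}{\left(-10 - 1098880 + 11792356 + 8976476\right) - 2761256} = \frac{2990987713}{1104 \left(19669942 - 2761256\right)} = \frac{2990987713}{1104 \cdot 16908686} = \frac{2990987713}{1104} \cdot \frac{1}{16908686} = \frac{2990987713}{18667189344}$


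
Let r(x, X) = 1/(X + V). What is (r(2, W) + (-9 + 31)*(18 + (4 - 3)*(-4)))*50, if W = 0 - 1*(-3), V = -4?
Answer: 15350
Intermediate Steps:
W = 3 (W = 0 + 3 = 3)
r(x, X) = 1/(-4 + X) (r(x, X) = 1/(X - 4) = 1/(-4 + X))
(r(2, W) + (-9 + 31)*(18 + (4 - 3)*(-4)))*50 = (1/(-4 + 3) + (-9 + 31)*(18 + (4 - 3)*(-4)))*50 = (1/(-1) + 22*(18 + 1*(-4)))*50 = (-1 + 22*(18 - 4))*50 = (-1 + 22*14)*50 = (-1 + 308)*50 = 307*50 = 15350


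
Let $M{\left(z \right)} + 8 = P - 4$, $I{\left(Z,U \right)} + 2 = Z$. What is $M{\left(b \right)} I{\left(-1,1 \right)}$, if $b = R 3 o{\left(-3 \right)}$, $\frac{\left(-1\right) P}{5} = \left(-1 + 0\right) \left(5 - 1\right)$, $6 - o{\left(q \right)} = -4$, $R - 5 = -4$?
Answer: $-24$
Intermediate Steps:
$R = 1$ ($R = 5 - 4 = 1$)
$o{\left(q \right)} = 10$ ($o{\left(q \right)} = 6 - -4 = 6 + 4 = 10$)
$I{\left(Z,U \right)} = -2 + Z$
$P = 20$ ($P = - 5 \left(-1 + 0\right) \left(5 - 1\right) = - 5 \left(\left(-1\right) 4\right) = \left(-5\right) \left(-4\right) = 20$)
$b = 30$ ($b = 1 \cdot 3 \cdot 10 = 3 \cdot 10 = 30$)
$M{\left(z \right)} = 8$ ($M{\left(z \right)} = -8 + \left(20 - 4\right) = -8 + 16 = 8$)
$M{\left(b \right)} I{\left(-1,1 \right)} = 8 \left(-2 - 1\right) = 8 \left(-3\right) = -24$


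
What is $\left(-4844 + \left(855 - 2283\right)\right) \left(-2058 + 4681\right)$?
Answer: $-16451456$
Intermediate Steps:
$\left(-4844 + \left(855 - 2283\right)\right) \left(-2058 + 4681\right) = \left(-4844 + \left(855 - 2283\right)\right) 2623 = \left(-4844 - 1428\right) 2623 = \left(-6272\right) 2623 = -16451456$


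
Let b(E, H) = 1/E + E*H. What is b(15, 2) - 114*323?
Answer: -551879/15 ≈ -36792.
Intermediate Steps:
b(15, 2) - 114*323 = (1/15 + 15*2) - 114*323 = (1/15 + 30) - 36822 = 451/15 - 36822 = -551879/15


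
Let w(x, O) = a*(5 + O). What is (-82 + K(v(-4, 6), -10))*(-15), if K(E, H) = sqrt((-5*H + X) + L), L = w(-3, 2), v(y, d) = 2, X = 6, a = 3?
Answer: 1230 - 15*sqrt(77) ≈ 1098.4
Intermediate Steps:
w(x, O) = 15 + 3*O (w(x, O) = 3*(5 + O) = 15 + 3*O)
L = 21 (L = 15 + 3*2 = 15 + 6 = 21)
K(E, H) = sqrt(27 - 5*H) (K(E, H) = sqrt((-5*H + 6) + 21) = sqrt((6 - 5*H) + 21) = sqrt(27 - 5*H))
(-82 + K(v(-4, 6), -10))*(-15) = (-82 + sqrt(27 - 5*(-10)))*(-15) = (-82 + sqrt(27 + 50))*(-15) = (-82 + sqrt(77))*(-15) = 1230 - 15*sqrt(77)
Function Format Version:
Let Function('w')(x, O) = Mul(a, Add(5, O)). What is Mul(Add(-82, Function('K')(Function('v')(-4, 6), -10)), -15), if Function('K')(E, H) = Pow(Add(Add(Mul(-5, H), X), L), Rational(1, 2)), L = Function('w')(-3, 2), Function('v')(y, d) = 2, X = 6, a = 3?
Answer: Add(1230, Mul(-15, Pow(77, Rational(1, 2)))) ≈ 1098.4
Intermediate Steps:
Function('w')(x, O) = Add(15, Mul(3, O)) (Function('w')(x, O) = Mul(3, Add(5, O)) = Add(15, Mul(3, O)))
L = 21 (L = Add(15, Mul(3, 2)) = Add(15, 6) = 21)
Function('K')(E, H) = Pow(Add(27, Mul(-5, H)), Rational(1, 2)) (Function('K')(E, H) = Pow(Add(Add(Mul(-5, H), 6), 21), Rational(1, 2)) = Pow(Add(Add(6, Mul(-5, H)), 21), Rational(1, 2)) = Pow(Add(27, Mul(-5, H)), Rational(1, 2)))
Mul(Add(-82, Function('K')(Function('v')(-4, 6), -10)), -15) = Mul(Add(-82, Pow(Add(27, Mul(-5, -10)), Rational(1, 2))), -15) = Mul(Add(-82, Pow(Add(27, 50), Rational(1, 2))), -15) = Mul(Add(-82, Pow(77, Rational(1, 2))), -15) = Add(1230, Mul(-15, Pow(77, Rational(1, 2))))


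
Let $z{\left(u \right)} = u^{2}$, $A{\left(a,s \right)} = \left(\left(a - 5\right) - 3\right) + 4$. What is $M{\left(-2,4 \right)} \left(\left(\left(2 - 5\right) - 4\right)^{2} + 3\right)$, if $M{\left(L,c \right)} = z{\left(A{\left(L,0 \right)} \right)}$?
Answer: $1872$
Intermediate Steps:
$A{\left(a,s \right)} = -4 + a$ ($A{\left(a,s \right)} = \left(\left(a - 5\right) - 3\right) + 4 = \left(\left(-5 + a\right) - 3\right) + 4 = \left(-8 + a\right) + 4 = -4 + a$)
$M{\left(L,c \right)} = \left(-4 + L\right)^{2}$
$M{\left(-2,4 \right)} \left(\left(\left(2 - 5\right) - 4\right)^{2} + 3\right) = \left(-4 - 2\right)^{2} \left(\left(\left(2 - 5\right) - 4\right)^{2} + 3\right) = \left(-6\right)^{2} \left(\left(\left(2 - 5\right) - 4\right)^{2} + 3\right) = 36 \left(\left(-3 - 4\right)^{2} + 3\right) = 36 \left(\left(-7\right)^{2} + 3\right) = 36 \left(49 + 3\right) = 36 \cdot 52 = 1872$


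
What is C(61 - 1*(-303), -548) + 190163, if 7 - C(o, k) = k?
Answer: 190718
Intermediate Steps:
C(o, k) = 7 - k
C(61 - 1*(-303), -548) + 190163 = (7 - 1*(-548)) + 190163 = (7 + 548) + 190163 = 555 + 190163 = 190718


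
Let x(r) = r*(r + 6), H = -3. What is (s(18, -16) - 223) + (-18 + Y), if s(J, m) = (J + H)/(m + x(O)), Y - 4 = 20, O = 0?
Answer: -3487/16 ≈ -217.94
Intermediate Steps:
x(r) = r*(6 + r)
Y = 24 (Y = 4 + 20 = 24)
s(J, m) = (-3 + J)/m (s(J, m) = (J - 3)/(m + 0*(6 + 0)) = (-3 + J)/(m + 0*6) = (-3 + J)/(m + 0) = (-3 + J)/m)
(s(18, -16) - 223) + (-18 + Y) = ((-3 + 18)/(-16) - 223) + (-18 + 24) = (-1/16*15 - 223) + 6 = (-15/16 - 223) + 6 = -3583/16 + 6 = -3487/16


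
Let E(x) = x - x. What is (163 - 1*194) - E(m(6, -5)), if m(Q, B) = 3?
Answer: -31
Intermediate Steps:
E(x) = 0
(163 - 1*194) - E(m(6, -5)) = (163 - 1*194) - 1*0 = (163 - 194) + 0 = -31 + 0 = -31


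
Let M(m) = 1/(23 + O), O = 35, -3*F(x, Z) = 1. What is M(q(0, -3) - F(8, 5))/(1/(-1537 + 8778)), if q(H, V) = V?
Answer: 7241/58 ≈ 124.84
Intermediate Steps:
F(x, Z) = -⅓ (F(x, Z) = -⅓*1 = -⅓)
M(m) = 1/58 (M(m) = 1/(23 + 35) = 1/58)
M(q(0, -3) - F(8, 5))/(1/(-1537 + 8778)) = 1/(58*(1/(-1537 + 8778))) = 1/(58*(1/7241)) = (1/58)*7241 = 7241/58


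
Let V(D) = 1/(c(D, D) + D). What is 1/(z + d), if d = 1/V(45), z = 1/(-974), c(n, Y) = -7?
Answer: 974/37011 ≈ 0.026316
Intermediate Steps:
V(D) = 1/(-7 + D)
z = -1/974 ≈ -0.0010267
d = 38 (d = 1/(1/(-7 + 45)) = 1/(1/38) = 38)
1/(z + d) = 1/(-1/974 + 38) = 1/(37011/974) = 974/37011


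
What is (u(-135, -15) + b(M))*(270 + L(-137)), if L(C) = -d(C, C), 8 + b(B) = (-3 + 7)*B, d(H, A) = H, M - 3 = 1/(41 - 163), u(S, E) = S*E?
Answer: 50373169/61 ≈ 8.2579e+5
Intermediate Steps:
u(S, E) = E*S
M = 365/122 (M = 3 + 1/(41 - 163) = 3 + 1/(-122) = 3 - 1/122 = 365/122 ≈ 2.9918)
b(B) = -8 + 4*B (b(B) = -8 + (-3 + 7)*B = -8 + 4*B)
L(C) = -C
(u(-135, -15) + b(M))*(270 + L(-137)) = (-15*(-135) + (-8 + 4*(365/122)))*(270 - 1*(-137)) = (2025 + (-8 + 730/61))*(270 + 137) = (2025 + 242/61)*407 = (123767/61)*407 = 50373169/61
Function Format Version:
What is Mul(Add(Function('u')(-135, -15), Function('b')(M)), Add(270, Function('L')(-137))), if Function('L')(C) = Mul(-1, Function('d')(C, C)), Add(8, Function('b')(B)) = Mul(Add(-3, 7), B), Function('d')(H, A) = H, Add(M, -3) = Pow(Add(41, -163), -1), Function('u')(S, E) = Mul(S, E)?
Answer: Rational(50373169, 61) ≈ 8.2579e+5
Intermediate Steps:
Function('u')(S, E) = Mul(E, S)
M = Rational(365, 122) (M = Add(3, Pow(Add(41, -163), -1)) = Add(3, Pow(-122, -1)) = Add(3, Rational(-1, 122)) = Rational(365, 122) ≈ 2.9918)
Function('b')(B) = Add(-8, Mul(4, B)) (Function('b')(B) = Add(-8, Mul(Add(-3, 7), B)) = Add(-8, Mul(4, B)))
Function('L')(C) = Mul(-1, C)
Mul(Add(Function('u')(-135, -15), Function('b')(M)), Add(270, Function('L')(-137))) = Mul(Add(Mul(-15, -135), Add(-8, Mul(4, Rational(365, 122)))), Add(270, Mul(-1, -137))) = Mul(Add(2025, Add(-8, Rational(730, 61))), Add(270, 137)) = Mul(Add(2025, Rational(242, 61)), 407) = Mul(Rational(123767, 61), 407) = Rational(50373169, 61)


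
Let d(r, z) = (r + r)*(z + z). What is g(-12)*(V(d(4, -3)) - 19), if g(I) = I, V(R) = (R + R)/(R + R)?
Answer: 216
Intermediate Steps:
d(r, z) = 4*r*z (d(r, z) = (2*r)*(2*z) = 4*r*z)
V(R) = 1 (V(R) = (2*R)/((2*R)) = (2*R)*(1/(2*R)) = 1)
g(-12)*(V(d(4, -3)) - 19) = -12*(1 - 19) = -12*(-18) = 216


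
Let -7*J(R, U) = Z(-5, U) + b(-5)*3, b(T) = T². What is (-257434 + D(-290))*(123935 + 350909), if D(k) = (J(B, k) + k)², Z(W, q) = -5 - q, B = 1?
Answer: -3277452112104/49 ≈ -6.6887e+10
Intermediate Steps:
J(R, U) = -10 + U/7 (J(R, U) = -((-5 - U) + (-5)²*3)/7 = -((-5 - U) + 25*3)/7 = -((-5 - U) + 75)/7 = -(70 - U)/7 = -10 + U/7)
D(k) = (-10 + 8*k/7)² (D(k) = ((-10 + k/7) + k)² = (-10 + 8*k/7)²)
(-257434 + D(-290))*(123935 + 350909) = (-257434 + 4*(35 - 4*(-290))²/49)*(123935 + 350909) = (-257434 + 4*(35 + 1160)²/49)*474844 = (-257434 + (4/49)*1195²)*474844 = (-257434 + (4/49)*1428025)*474844 = (-257434 + 5712100/49)*474844 = -6902166/49*474844 = -3277452112104/49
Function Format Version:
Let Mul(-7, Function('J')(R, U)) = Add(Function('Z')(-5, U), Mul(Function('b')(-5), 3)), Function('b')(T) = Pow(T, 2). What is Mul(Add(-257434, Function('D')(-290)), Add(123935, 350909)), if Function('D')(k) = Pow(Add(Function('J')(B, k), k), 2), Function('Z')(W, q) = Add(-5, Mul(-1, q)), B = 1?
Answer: Rational(-3277452112104, 49) ≈ -6.6887e+10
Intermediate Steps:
Function('J')(R, U) = Add(-10, Mul(Rational(1, 7), U)) (Function('J')(R, U) = Mul(Rational(-1, 7), Add(Add(-5, Mul(-1, U)), Mul(Pow(-5, 2), 3))) = Mul(Rational(-1, 7), Add(Add(-5, Mul(-1, U)), Mul(25, 3))) = Mul(Rational(-1, 7), Add(Add(-5, Mul(-1, U)), 75)) = Mul(Rational(-1, 7), Add(70, Mul(-1, U))) = Add(-10, Mul(Rational(1, 7), U)))
Function('D')(k) = Pow(Add(-10, Mul(Rational(8, 7), k)), 2) (Function('D')(k) = Pow(Add(Add(-10, Mul(Rational(1, 7), k)), k), 2) = Pow(Add(-10, Mul(Rational(8, 7), k)), 2))
Mul(Add(-257434, Function('D')(-290)), Add(123935, 350909)) = Mul(Add(-257434, Mul(Rational(4, 49), Pow(Add(35, Mul(-4, -290)), 2))), Add(123935, 350909)) = Mul(Add(-257434, Mul(Rational(4, 49), Pow(Add(35, 1160), 2))), 474844) = Mul(Add(-257434, Mul(Rational(4, 49), Pow(1195, 2))), 474844) = Mul(Add(-257434, Mul(Rational(4, 49), 1428025)), 474844) = Mul(Add(-257434, Rational(5712100, 49)), 474844) = Mul(Rational(-6902166, 49), 474844) = Rational(-3277452112104, 49)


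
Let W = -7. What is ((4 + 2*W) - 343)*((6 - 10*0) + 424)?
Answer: -151790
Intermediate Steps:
((4 + 2*W) - 343)*((6 - 10*0) + 424) = ((4 + 2*(-7)) - 343)*((6 - 10*0) + 424) = ((4 - 14) - 343)*((6 + 0) + 424) = (-10 - 343)*(6 + 424) = -353*430 = -151790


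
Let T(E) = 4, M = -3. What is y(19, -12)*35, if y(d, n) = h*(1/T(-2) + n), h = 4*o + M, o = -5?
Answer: 37835/4 ≈ 9458.8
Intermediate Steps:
h = -23 (h = 4*(-5) - 3 = -20 - 3 = -23)
y(d, n) = -23/4 - 23*n (y(d, n) = -23*(1/4 + n) = -23/4 - 23*n)
y(19, -12)*35 = (-23/4 - 23*(-12))*35 = (-23/4 + 276)*35 = (1081/4)*35 = 37835/4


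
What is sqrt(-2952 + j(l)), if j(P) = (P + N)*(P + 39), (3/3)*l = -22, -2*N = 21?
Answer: I*sqrt(14018)/2 ≈ 59.199*I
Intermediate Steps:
N = -21/2 (N = -1/2*21 = -21/2 ≈ -10.500)
l = -22
j(P) = (39 + P)*(-21/2 + P) (j(P) = (P - 21/2)*(P + 39) = (-21/2 + P)*(39 + P) = (39 + P)*(-21/2 + P))
sqrt(-2952 + j(l)) = sqrt(-2952 + (-819/2 + (-22)**2 + (57/2)*(-22))) = sqrt(-2952 + (-819/2 + 484 - 627)) = sqrt(-2952 - 1105/2) = sqrt(-7009/2) = I*sqrt(14018)/2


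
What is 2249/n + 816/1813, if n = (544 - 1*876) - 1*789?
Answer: -3162701/2032373 ≈ -1.5562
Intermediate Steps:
n = -1121 (n = (544 - 876) - 789 = -332 - 789 = -1121)
2249/n + 816/1813 = 2249/(-1121) + 816/1813 = 2249*(-1/1121) + 816*(1/1813) = -2249/1121 + 816/1813 = -3162701/2032373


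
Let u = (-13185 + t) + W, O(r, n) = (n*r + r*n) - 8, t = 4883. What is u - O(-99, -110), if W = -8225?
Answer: -38299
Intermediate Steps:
O(r, n) = -8 + 2*n*r (O(r, n) = (n*r + n*r) - 8 = 2*n*r - 8 = -8 + 2*n*r)
u = -16527 (u = (-13185 + 4883) - 8225 = -8302 - 8225 = -16527)
u - O(-99, -110) = -16527 - (-8 + 2*(-110)*(-99)) = -16527 - (-8 + 21780) = -16527 - 1*21772 = -16527 - 21772 = -38299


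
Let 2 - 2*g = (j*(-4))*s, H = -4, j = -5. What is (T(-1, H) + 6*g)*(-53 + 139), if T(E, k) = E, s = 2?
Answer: -9890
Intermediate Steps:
g = -19 (g = 1 - (-5*(-4))*2/2 = 1 - 10*2 = 1 - ½*40 = 1 - 20 = -19)
(T(-1, H) + 6*g)*(-53 + 139) = (-1 + 6*(-19))*(-53 + 139) = (-1 - 114)*86 = -115*86 = -9890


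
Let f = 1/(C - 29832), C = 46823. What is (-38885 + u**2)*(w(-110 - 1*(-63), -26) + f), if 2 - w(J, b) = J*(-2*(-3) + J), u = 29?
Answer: 1244330749656/16991 ≈ 7.3235e+7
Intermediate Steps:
w(J, b) = 2 - J*(6 + J) (w(J, b) = 2 - J*(-2*(-3) + J) = 2 - J*(6 + J))
f = 1/16991 (f = 1/(46823 - 29832) = 1/16991 ≈ 5.8855e-5)
(-38885 + u**2)*(w(-110 - 1*(-63), -26) + f) = (-38885 + 29**2)*((2 - (-110 - 1*(-63))**2 - 6*(-110 - 1*(-63))) + 1/16991) = (-38885 + 841)*((2 - (-110 + 63)**2 - 6*(-110 + 63)) + 1/16991) = -38044*((2 - 1*(-47)**2 - 6*(-47)) + 1/16991) = -38044*((2 - 1*2209 + 282) + 1/16991) = -38044*((2 - 2209 + 282) + 1/16991) = -38044*(-1925 + 1/16991) = -38044*(-32707674/16991) = 1244330749656/16991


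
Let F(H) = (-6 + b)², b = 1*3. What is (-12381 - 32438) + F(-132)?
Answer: -44810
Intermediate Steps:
b = 3
F(H) = 9 (F(H) = (-6 + 3)² = (-3)² = 9)
(-12381 - 32438) + F(-132) = (-12381 - 32438) + 9 = -44819 + 9 = -44810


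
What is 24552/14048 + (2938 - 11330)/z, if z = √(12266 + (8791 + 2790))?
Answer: 3069/1756 - 8392*√23847/23847 ≈ -52.596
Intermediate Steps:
z = √23847 (z = √(12266 + 11581) = √23847 ≈ 154.42)
24552/14048 + (2938 - 11330)/z = 24552/14048 + (2938 - 11330)/(√23847) = 24552*(1/14048) - 8392*√23847/23847 = 3069/1756 - 8392*√23847/23847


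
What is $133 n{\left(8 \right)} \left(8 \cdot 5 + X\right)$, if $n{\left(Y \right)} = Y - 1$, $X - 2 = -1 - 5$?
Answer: $33516$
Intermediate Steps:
$X = -4$ ($X = 2 - 6 = -4$)
$n{\left(Y \right)} = -1 + Y$ ($n{\left(Y \right)} = Y - 1 = -1 + Y$)
$133 n{\left(8 \right)} \left(8 \cdot 5 + X\right) = 133 \left(-1 + 8\right) \left(8 \cdot 5 - 4\right) = 133 \cdot 7 \left(40 - 4\right) = 931 \cdot 36 = 33516$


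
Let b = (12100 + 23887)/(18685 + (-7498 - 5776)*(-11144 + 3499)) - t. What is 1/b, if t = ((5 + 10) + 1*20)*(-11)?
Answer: 101498415/39076925762 ≈ 0.0025974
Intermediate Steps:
t = -385 (t = (15 + 20)*(-11) = 35*(-11) = -385)
b = 39076925762/101498415 (b = (12100 + 23887)/(18685 + (-7498 - 5776)*(-11144 + 3499)) - 1*(-385) = 35987/(18685 - 13274*(-7645)) + 385 = 35987/(18685 + 101479730) + 385 = 35987/101498415 + 385 = 39076925762/101498415 ≈ 385.00)
1/b = 1/(39076925762/101498415) = 101498415/39076925762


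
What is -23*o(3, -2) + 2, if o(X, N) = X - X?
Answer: 2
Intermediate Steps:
o(X, N) = 0
-23*o(3, -2) + 2 = -23*0 + 2 = 0 + 2 = 2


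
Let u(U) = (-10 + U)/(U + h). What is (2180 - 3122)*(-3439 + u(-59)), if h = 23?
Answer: 6475465/2 ≈ 3.2377e+6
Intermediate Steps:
u(U) = (-10 + U)/(23 + U) (u(U) = (-10 + U)/(U + 23) = (-10 + U)/(23 + U))
(2180 - 3122)*(-3439 + u(-59)) = (2180 - 3122)*(-3439 + (-10 - 59)/(23 - 59)) = -942*(-3439 - 69/(-36)) = -942*(-3439 - 1/36*(-69)) = -942*(-3439 + 23/12) = -942*(-41245/12) = 6475465/2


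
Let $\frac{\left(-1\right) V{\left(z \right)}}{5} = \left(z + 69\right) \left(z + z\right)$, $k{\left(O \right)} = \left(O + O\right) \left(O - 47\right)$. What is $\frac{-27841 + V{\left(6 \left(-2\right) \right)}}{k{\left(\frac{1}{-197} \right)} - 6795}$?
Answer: $\frac{815027809}{263688635} \approx 3.0909$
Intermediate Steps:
$k{\left(O \right)} = 2 O \left(-47 + O\right)$
$V{\left(z \right)} = - 10 z \left(69 + z\right)$ ($V{\left(z \right)} = - 5 \left(z + 69\right) \left(z + z\right) = - 5 \left(69 + z\right) 2 z = - 5 \cdot 2 z \left(69 + z\right) = - 10 z \left(69 + z\right)$)
$\frac{-27841 + V{\left(6 \left(-2\right) \right)}}{k{\left(\frac{1}{-197} \right)} - 6795} = \frac{-27841 - 10 \cdot 6 \left(-2\right) \left(69 + 6 \left(-2\right)\right)}{\frac{2 \left(-47 + \frac{1}{-197}\right)}{-197} - 6795} = \frac{-27841 - - 120 \left(69 - 12\right)}{2 \left(- \frac{1}{197}\right) \left(-47 - \frac{1}{197}\right) - 6795} = \frac{-27841 - \left(-120\right) 57}{2 \left(- \frac{1}{197}\right) \left(- \frac{9260}{197}\right) - 6795} = \frac{-27841 + 6840}{\frac{18520}{38809} - 6795} = - \frac{21001}{- \frac{263688635}{38809}} = \left(-21001\right) \left(- \frac{38809}{263688635}\right) = \frac{815027809}{263688635}$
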